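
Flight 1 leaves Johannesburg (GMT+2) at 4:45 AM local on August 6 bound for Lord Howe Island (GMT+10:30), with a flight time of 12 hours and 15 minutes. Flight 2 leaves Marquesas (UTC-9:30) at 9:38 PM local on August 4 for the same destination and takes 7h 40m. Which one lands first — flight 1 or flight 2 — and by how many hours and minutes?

the second, by 24 hours 12 minutes

Flight 1 in UTC: 4:45 AM − 2:00 = 2:45 AM on Aug 6.
+12 hours and 15 minutes → arrive 3:00 PM UTC on Aug 6.
Flight 2 in UTC: 9:38 PM + 9:30 = 7:08 AM on Aug 5.
+7 hours 40 minutes → arrive 2:48 PM UTC on Aug 5.
Flight 2 lands earlier by 24 hours 12 minutes.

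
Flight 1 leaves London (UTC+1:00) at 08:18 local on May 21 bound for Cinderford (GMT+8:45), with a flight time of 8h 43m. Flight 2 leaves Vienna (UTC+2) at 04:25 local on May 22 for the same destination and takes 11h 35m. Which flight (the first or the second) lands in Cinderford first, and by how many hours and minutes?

Flight 1 in UTC: 08:18 − 1:00 = 07:18 on May 21.
+8 hours 43 minutes → arrive 16:01 UTC on May 21.
Flight 2 in UTC: 04:25 − 2:00 = 02:25 on May 22.
+11 hours and 35 minutes → arrive 14:00 UTC on May 22.
Flight 1 lands earlier by 21 hours 59 minutes.

the first, by 21 hours 59 minutes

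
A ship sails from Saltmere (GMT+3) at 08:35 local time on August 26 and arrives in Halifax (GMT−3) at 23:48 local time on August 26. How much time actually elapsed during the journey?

21 hours 13 minutes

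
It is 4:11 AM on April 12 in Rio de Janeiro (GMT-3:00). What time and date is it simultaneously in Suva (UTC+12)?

7:11 PM on April 12

In UTC: 4:11 AM + 3:00 = 7:11 AM on Apr 12.
Suva is UTC+12:00: 7:11 AM + 12:00 = 7:11 PM on Apr 12.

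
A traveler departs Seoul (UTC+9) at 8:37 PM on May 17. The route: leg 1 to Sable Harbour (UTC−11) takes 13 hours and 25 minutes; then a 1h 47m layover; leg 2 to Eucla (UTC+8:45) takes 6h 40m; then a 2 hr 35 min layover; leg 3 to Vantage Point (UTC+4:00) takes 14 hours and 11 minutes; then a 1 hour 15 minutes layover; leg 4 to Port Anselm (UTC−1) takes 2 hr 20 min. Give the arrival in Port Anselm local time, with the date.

Convert departure to UTC: 8:37 PM − 9:00 = 11:37 AM UTC on May 17.
Add 13 hours and 25 minutes leg 1 → 1:02 AM UTC (May 18).
Add 1 hour 47 minutes layover in Sable Harbour → 2:49 AM UTC.
Add 6 hours and 40 minutes leg 2 → 9:29 AM UTC.
Add 2 hours 35 minutes layover in Eucla → 12:04 PM UTC.
Add 14 hours and 11 minutes leg 3 → 2:15 AM UTC (May 19).
Add 1 hour and 15 minutes layover in Vantage Point → 3:30 AM UTC.
Add 2 hours and 20 minutes leg 4 → 5:50 AM UTC.
Port Anselm is UTC−1:00, so local arrival = 5:50 AM − 1:00 = 4:50 AM on May 19.

4:50 AM on May 19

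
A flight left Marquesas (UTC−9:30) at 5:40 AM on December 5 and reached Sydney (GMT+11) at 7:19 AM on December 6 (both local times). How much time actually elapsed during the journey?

Departure in UTC: 5:40 AM + 9:30 = 3:10 PM on Dec 5.
Arrival in UTC: 7:19 AM − 11:00 = 8:19 PM on Dec 5.
Elapsed = 8:19 PM − 3:10 PM = 5 hours 9 minutes.

5 hours 9 minutes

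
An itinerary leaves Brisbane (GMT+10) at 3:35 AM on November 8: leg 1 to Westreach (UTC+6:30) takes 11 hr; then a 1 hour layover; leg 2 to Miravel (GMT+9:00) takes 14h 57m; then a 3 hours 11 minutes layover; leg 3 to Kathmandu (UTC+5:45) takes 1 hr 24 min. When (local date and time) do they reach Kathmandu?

6:52 AM on Nov 9

Convert departure to UTC: 3:35 AM − 10:00 = 5:35 PM UTC on Nov 7.
Add 11 hours leg 1 → 4:35 AM UTC (Nov 8).
Add 1 hour layover in Westreach → 5:35 AM UTC.
Add 14 hours 57 minutes leg 2 → 8:32 PM UTC.
Add 3 hours and 11 minutes layover in Miravel → 11:43 PM UTC.
Add 1 hour and 24 minutes leg 3 → 1:07 AM UTC (Nov 9).
Kathmandu is UTC+5:45, so local arrival = 1:07 AM + 5:45 = 6:52 AM on Nov 9.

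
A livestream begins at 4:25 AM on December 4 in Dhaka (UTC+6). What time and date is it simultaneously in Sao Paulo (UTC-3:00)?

7:25 PM on Dec 3

In UTC: 4:25 AM − 6:00 = 10:25 PM on Dec 3.
Sao Paulo is UTC−3:00: 10:25 PM − 3:00 = 7:25 PM on Dec 3.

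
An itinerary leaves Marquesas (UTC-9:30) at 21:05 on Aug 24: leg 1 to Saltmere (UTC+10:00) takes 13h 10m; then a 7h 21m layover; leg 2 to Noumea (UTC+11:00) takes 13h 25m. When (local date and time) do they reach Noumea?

Convert departure to UTC: 21:05 + 9:30 = 06:35 UTC on Aug 25.
Add 13 hours and 10 minutes leg 1 → 19:45 UTC.
Add 7 hours 21 minutes layover in Saltmere → 03:06 UTC (Aug 26).
Add 13 hours 25 minutes leg 2 → 16:31 UTC.
Noumea is UTC+11:00, so local arrival = 16:31 + 11:00 = 03:31 on Aug 27.

03:31 on August 27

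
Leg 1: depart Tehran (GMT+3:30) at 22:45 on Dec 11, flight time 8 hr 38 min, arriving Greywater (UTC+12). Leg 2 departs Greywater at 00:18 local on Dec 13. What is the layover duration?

Convert departure to UTC: 22:45 − 3:30 = 19:15 UTC on Dec 11.
Add 8 hours 38 minutes flight time → 03:53 UTC (Dec 12).
Greywater is UTC+12:00, so local arrival = 03:53 + 12:00 = 15:53 on Dec 12.
Layover = 00:18 − 15:53 (+1 day) = 8 hours 25 minutes.

8 hours 25 minutes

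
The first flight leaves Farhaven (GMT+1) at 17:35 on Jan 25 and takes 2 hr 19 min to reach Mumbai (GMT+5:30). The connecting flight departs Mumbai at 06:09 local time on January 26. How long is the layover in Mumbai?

Convert departure to UTC: 17:35 − 1:00 = 16:35 UTC on Jan 25.
Add 2 hours and 19 minutes flight time → 18:54 UTC.
Mumbai is UTC+5:30, so local arrival = 18:54 + 5:30 = 00:24 on Jan 26.
Layover = 06:09 − 00:24 = 5 hours 45 minutes.

5 hours 45 minutes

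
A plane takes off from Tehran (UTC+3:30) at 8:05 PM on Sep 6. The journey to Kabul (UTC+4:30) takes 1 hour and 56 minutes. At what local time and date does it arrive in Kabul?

Kabul is 1:00 ahead of Tehran.
After 1 hour and 56 minutes it is 10:01 PM in Tehran.
Shift by the zone difference: 10:01 PM + 1:00 = 11:01 PM on Sep 6 in Kabul.

11:01 PM on Sep 6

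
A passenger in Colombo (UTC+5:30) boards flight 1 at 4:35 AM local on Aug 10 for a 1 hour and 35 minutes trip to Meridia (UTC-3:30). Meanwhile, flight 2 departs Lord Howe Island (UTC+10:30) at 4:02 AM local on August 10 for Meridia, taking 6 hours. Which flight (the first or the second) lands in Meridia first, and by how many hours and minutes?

the second, by 1 hour 8 minutes

Flight 1 in UTC: 4:35 AM − 5:30 = 11:05 PM on Aug 9.
+1 hour 35 minutes → arrive 12:40 AM UTC on Aug 10.
Flight 2 in UTC: 4:02 AM − 10:30 = 5:32 PM on Aug 9.
+6 hours → arrive 11:32 PM UTC on Aug 9.
Flight 2 lands earlier by 1 hour 8 minutes.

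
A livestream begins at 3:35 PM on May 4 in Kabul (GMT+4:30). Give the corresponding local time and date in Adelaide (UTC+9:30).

8:35 PM on May 4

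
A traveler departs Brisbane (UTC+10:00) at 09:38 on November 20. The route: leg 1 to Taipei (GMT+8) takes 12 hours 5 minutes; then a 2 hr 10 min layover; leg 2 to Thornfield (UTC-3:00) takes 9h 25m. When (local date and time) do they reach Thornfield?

20:18 on Nov 20

Convert departure to UTC: 09:38 − 10:00 = 23:38 UTC on Nov 19.
Add 12 hours 5 minutes leg 1 → 11:43 UTC (Nov 20).
Add 2 hours and 10 minutes layover in Taipei → 13:53 UTC.
Add 9 hours and 25 minutes leg 2 → 23:18 UTC.
Thornfield is UTC−3:00, so local arrival = 23:18 − 3:00 = 20:18 on Nov 20.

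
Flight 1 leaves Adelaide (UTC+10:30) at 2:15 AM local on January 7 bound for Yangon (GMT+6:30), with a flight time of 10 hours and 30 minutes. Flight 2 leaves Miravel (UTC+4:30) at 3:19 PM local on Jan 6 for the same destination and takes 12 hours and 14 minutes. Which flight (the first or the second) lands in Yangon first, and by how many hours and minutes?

the second, by 3 hours 12 minutes

Flight 1 in UTC: 2:15 AM − 10:30 = 3:45 PM on Jan 6.
+10 hours 30 minutes → arrive 2:15 AM UTC on Jan 7.
Flight 2 in UTC: 3:19 PM − 4:30 = 10:49 AM on Jan 6.
+12 hours and 14 minutes → arrive 11:03 PM UTC on Jan 6.
Flight 2 lands earlier by 3 hours 12 minutes.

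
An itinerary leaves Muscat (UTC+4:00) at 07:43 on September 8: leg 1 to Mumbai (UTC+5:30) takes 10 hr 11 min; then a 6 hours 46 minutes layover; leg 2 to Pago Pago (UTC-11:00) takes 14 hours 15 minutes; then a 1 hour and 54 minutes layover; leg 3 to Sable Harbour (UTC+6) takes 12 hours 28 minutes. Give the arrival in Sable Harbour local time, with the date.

07:17 on Sep 10

Convert departure to UTC: 07:43 − 4:00 = 03:43 UTC on Sep 8.
Add 10 hours 11 minutes leg 1 → 13:54 UTC.
Add 6 hours 46 minutes layover in Mumbai → 20:40 UTC.
Add 14 hours and 15 minutes leg 2 → 10:55 UTC (Sep 9).
Add 1 hour and 54 minutes layover in Pago Pago → 12:49 UTC.
Add 12 hours 28 minutes leg 3 → 01:17 UTC (Sep 10).
Sable Harbour is UTC+6:00, so local arrival = 01:17 + 6:00 = 07:17 on Sep 10.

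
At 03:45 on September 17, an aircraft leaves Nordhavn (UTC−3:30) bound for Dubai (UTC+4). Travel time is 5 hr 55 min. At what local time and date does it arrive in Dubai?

Dubai is 7:30 ahead of Nordhavn.
After 5 hours 55 minutes it is 09:40 in Nordhavn.
Shift by the zone difference: 09:40 + 7:30 = 17:10 on Sep 17 in Dubai.

17:10 on September 17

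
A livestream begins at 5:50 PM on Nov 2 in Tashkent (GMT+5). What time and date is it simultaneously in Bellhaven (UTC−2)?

10:50 AM on Nov 2

Bellhaven is 7:00 behind Tashkent.
Shift by the zone difference: 5:50 PM − 7:00 = 10:50 AM on Nov 2 in Bellhaven.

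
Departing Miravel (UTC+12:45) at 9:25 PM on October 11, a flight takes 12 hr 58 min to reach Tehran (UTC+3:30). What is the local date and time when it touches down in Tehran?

1:08 AM on October 12

Convert departure to UTC: 9:25 PM − 12:45 = 8:40 AM UTC on Oct 11.
Add 12 hours 58 minutes travel time → 9:38 PM UTC.
Tehran is UTC+3:30, so local arrival = 9:38 PM + 3:30 = 1:08 AM on Oct 12.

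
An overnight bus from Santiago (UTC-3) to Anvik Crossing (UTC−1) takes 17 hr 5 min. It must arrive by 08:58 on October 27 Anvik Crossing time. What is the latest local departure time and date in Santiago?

13:53 on Oct 26

Target arrival in UTC: 08:58 + 1:00 = 09:58 on Oct 27.
Subtract 17 hours 5 minutes → departure 16:53 UTC on Oct 26.
Santiago is UTC−3:00: 16:53 − 3:00 = 13:53 on Oct 26.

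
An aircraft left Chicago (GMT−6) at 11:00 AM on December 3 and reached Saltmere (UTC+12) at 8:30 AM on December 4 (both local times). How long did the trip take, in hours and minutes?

Saltmere is 18:00 ahead of Chicago.
Clock-face elapsed time (ignoring zones) is 21 hours 30 minutes.
Actual elapsed = 21 hours 30 minutes − 18:00 = 3 hours 30 minutes.

3 hours 30 minutes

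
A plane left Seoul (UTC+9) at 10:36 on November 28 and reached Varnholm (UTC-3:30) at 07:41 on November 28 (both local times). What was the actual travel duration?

Varnholm is 12:30 behind Seoul.
Clock-face elapsed time (ignoring zones) is −2 hours 55 minutes.
Actual elapsed = −2 hours 55 minutes + 12:30 = 9 hours 35 minutes.

9 hours 35 minutes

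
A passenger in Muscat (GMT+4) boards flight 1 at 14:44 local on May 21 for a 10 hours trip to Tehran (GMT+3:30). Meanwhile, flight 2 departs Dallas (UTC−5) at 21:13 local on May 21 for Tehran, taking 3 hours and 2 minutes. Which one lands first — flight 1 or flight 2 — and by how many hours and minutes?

the first, by 8 hours 31 minutes

Flight 1 in UTC: 14:44 − 4:00 = 10:44 on May 21.
+10 hours → arrive 20:44 UTC on May 21.
Flight 2 in UTC: 21:13 + 5:00 = 02:13 on May 22.
+3 hours 2 minutes → arrive 05:15 UTC on May 22.
Flight 1 lands earlier by 8 hours 31 minutes.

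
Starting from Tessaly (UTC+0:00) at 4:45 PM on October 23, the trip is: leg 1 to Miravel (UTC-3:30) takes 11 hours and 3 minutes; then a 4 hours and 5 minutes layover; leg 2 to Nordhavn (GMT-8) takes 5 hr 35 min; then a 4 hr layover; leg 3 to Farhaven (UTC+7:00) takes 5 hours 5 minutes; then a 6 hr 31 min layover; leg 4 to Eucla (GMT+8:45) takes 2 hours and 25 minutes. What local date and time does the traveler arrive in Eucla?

4:14 PM on Oct 25

Tessaly is at UTC+0, so departure is already 4:45 PM UTC on Oct 23.
Add 11 hours and 3 minutes leg 1 → 3:48 AM UTC (Oct 24).
Add 4 hours and 5 minutes layover in Miravel → 7:53 AM UTC.
Add 5 hours and 35 minutes leg 2 → 1:28 PM UTC.
Add 4 hours layover in Nordhavn → 5:28 PM UTC.
Add 5 hours 5 minutes leg 3 → 10:33 PM UTC.
Add 6 hours and 31 minutes layover in Farhaven → 5:04 AM UTC (Oct 25).
Add 2 hours 25 minutes leg 4 → 7:29 AM UTC.
Eucla is UTC+8:45, so local arrival = 7:29 AM + 8:45 = 4:14 PM on Oct 25.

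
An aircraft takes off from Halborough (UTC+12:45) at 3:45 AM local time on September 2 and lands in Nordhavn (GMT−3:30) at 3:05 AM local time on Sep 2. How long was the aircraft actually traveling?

Departure in UTC: 3:45 AM − 12:45 = 3:00 PM on Sep 1.
Arrival in UTC: 3:05 AM + 3:30 = 6:35 AM on Sep 2.
Elapsed = 6:35 AM − 3:00 PM (+1 day) = 15 hours 35 minutes.

15 hours 35 minutes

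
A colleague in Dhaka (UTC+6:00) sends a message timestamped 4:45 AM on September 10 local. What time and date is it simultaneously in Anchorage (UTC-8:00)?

2:45 PM on September 9

Anchorage is 14:00 behind Dhaka.
Shift by the zone difference: 4:45 AM − 14:00 = 2:45 PM on Sep 9 in Anchorage.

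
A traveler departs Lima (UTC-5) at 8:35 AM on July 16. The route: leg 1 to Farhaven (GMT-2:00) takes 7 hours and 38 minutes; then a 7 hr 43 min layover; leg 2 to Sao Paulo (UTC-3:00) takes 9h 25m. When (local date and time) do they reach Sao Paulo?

Convert departure to UTC: 8:35 AM + 5:00 = 1:35 PM UTC on Jul 16.
Add 7 hours 38 minutes leg 1 → 9:13 PM UTC.
Add 7 hours and 43 minutes layover in Farhaven → 4:56 AM UTC (Jul 17).
Add 9 hours and 25 minutes leg 2 → 2:21 PM UTC.
Sao Paulo is UTC−3:00, so local arrival = 2:21 PM − 3:00 = 11:21 AM on Jul 17.

11:21 AM on Jul 17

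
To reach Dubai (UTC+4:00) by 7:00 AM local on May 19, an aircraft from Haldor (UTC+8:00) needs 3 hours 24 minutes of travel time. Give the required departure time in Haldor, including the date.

7:36 AM on May 19

Target arrival in UTC: 7:00 AM − 4:00 = 3:00 AM on May 19.
Subtract 3 hours 24 minutes → departure 11:36 PM UTC on May 18.
Haldor is UTC+8:00: 11:36 PM + 8:00 = 7:36 AM on May 19.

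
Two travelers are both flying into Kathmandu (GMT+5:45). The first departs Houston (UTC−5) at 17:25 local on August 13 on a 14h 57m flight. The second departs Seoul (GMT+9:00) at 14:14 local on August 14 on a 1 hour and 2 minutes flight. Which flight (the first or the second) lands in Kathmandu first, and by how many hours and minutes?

the second, by 7 hours 6 minutes

Flight 1 in UTC: 17:25 + 5:00 = 22:25 on Aug 13.
+14 hours and 57 minutes → arrive 13:22 UTC on Aug 14.
Flight 2 in UTC: 14:14 − 9:00 = 05:14 on Aug 14.
+1 hour and 2 minutes → arrive 06:16 UTC on Aug 14.
Flight 2 lands earlier by 7 hours 6 minutes.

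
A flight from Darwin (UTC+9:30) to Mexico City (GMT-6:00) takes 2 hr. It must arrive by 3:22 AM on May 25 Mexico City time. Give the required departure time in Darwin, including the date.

Target arrival in UTC: 3:22 AM + 6:00 = 9:22 AM on May 25.
Subtract 2 hours → departure 7:22 AM UTC on May 25.
Darwin is UTC+9:30: 7:22 AM + 9:30 = 4:52 PM on May 25.

4:52 PM on May 25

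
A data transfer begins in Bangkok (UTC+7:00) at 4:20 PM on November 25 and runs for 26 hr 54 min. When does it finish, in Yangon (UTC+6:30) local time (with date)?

6:44 PM on Nov 26

Convert start to UTC: 4:20 PM − 7:00 = 9:20 AM UTC on Nov 25.
Add 26 hours 54 minutes duration → 12:14 PM UTC (Nov 26).
Yangon is UTC+6:30, so local end time = 12:14 PM + 6:30 = 6:44 PM on Nov 26.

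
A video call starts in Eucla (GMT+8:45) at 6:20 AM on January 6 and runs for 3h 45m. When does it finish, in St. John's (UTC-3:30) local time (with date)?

9:50 PM on January 5

St. John's is 12:15 behind Eucla.
After 3 hours 45 minutes it is 10:05 AM in Eucla.
Shift by the zone difference: 10:05 AM − 12:15 = 9:50 PM on Jan 5 in St. John's.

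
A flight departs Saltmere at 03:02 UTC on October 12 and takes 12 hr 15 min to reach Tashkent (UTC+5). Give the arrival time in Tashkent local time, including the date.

20:17 on Oct 12

Departure is given in UTC: 03:02 on Oct 12.
Add 12 hours and 15 minutes → 15:17 UTC.
Tashkent is UTC+5:00: 15:17 + 5:00 = 20:17 on Oct 12.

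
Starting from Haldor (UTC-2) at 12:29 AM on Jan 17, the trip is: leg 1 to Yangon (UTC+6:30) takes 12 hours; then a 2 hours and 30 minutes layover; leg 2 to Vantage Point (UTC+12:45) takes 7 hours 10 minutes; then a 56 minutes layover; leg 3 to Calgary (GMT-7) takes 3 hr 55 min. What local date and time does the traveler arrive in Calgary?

10:00 PM on January 17

Convert departure to UTC: 12:29 AM + 2:00 = 2:29 AM UTC on Jan 17.
Add 12 hours leg 1 → 2:29 PM UTC.
Add 2 hours 30 minutes layover in Yangon → 4:59 PM UTC.
Add 7 hours and 10 minutes leg 2 → 12:09 AM UTC (Jan 18).
Add 56 minutes layover in Vantage Point → 1:05 AM UTC.
Add 3 hours and 55 minutes leg 3 → 5:00 AM UTC.
Calgary is UTC−7:00, so local arrival = 5:00 AM − 7:00 = 10:00 PM on Jan 17.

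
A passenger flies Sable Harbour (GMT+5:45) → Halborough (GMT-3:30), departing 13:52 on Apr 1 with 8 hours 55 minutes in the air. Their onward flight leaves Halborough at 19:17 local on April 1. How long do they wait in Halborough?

Convert departure to UTC: 13:52 − 5:45 = 08:07 UTC on Apr 1.
Add 8 hours and 55 minutes flight time → 17:02 UTC.
Halborough is UTC−3:30, so local arrival = 17:02 − 3:30 = 13:32 on Apr 1.
Layover = 19:17 − 13:32 = 5 hours 45 minutes.

5 hours 45 minutes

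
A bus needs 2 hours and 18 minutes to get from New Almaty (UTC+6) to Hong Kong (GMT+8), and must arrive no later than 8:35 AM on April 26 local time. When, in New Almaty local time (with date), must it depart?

4:17 AM on April 26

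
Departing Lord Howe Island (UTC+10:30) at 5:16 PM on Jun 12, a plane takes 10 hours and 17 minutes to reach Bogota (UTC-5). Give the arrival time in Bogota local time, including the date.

Convert departure to UTC: 5:16 PM − 10:30 = 6:46 AM UTC on Jun 12.
Add 10 hours 17 minutes travel time → 5:03 PM UTC.
Bogota is UTC−5:00, so local arrival = 5:03 PM − 5:00 = 12:03 PM on Jun 12.

12:03 PM on Jun 12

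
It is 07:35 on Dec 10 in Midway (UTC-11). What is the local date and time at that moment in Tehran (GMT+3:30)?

Tehran is 14:30 ahead of Midway.
Shift by the zone difference: 07:35 + 14:30 = 22:05 on Dec 10 in Tehran.

22:05 on December 10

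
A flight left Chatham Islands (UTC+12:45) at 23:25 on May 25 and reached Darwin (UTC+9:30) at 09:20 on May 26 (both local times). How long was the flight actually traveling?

Departure in UTC: 23:25 − 12:45 = 10:40 on May 25.
Arrival in UTC: 09:20 − 9:30 = 23:50 on May 25.
Elapsed = 23:50 − 10:40 = 13 hours 10 minutes.

13 hours 10 minutes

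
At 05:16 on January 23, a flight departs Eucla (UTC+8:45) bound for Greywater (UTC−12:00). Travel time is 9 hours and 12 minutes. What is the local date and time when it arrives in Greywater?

17:43 on January 22

Convert departure to UTC: 05:16 − 8:45 = 20:31 UTC on Jan 22.
Add 9 hours and 12 minutes travel time → 05:43 UTC (Jan 23).
Greywater is UTC−12:00, so local arrival = 05:43 − 12:00 = 17:43 on Jan 22.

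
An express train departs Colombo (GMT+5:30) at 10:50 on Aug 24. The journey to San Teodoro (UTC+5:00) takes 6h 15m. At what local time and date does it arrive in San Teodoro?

16:35 on August 24

San Teodoro is 0:30 behind Colombo.
After 6 hours 15 minutes it is 17:05 in Colombo.
Shift by the zone difference: 17:05 − 0:30 = 16:35 on Aug 24 in San Teodoro.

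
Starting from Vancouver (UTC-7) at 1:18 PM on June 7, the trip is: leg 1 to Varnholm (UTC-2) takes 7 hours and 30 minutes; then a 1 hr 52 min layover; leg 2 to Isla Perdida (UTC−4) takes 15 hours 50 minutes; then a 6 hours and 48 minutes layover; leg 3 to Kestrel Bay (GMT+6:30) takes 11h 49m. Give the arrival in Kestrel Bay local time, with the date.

Convert departure to UTC: 1:18 PM + 7:00 = 8:18 PM UTC on Jun 7.
Add 7 hours and 30 minutes leg 1 → 3:48 AM UTC (Jun 8).
Add 1 hour 52 minutes layover in Varnholm → 5:40 AM UTC.
Add 15 hours 50 minutes leg 2 → 9:30 PM UTC.
Add 6 hours 48 minutes layover in Isla Perdida → 4:18 AM UTC (Jun 9).
Add 11 hours 49 minutes leg 3 → 4:07 PM UTC.
Kestrel Bay is UTC+6:30, so local arrival = 4:07 PM + 6:30 = 10:37 PM on Jun 9.

10:37 PM on Jun 9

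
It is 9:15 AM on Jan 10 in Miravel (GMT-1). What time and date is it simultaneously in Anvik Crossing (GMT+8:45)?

7:00 PM on January 10

Anvik Crossing is 9:45 ahead of Miravel.
Shift by the zone difference: 9:15 AM + 9:45 = 7:00 PM on Jan 10 in Anvik Crossing.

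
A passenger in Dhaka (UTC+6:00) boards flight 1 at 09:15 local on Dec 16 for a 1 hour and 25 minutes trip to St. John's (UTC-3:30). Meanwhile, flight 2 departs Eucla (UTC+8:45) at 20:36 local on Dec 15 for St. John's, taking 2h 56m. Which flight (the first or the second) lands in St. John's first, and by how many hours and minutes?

Flight 1 in UTC: 09:15 − 6:00 = 03:15 on Dec 16.
+1 hour and 25 minutes → arrive 04:40 UTC on Dec 16.
Flight 2 in UTC: 20:36 − 8:45 = 11:51 on Dec 15.
+2 hours 56 minutes → arrive 14:47 UTC on Dec 15.
Flight 2 lands earlier by 13 hours 53 minutes.

the second, by 13 hours 53 minutes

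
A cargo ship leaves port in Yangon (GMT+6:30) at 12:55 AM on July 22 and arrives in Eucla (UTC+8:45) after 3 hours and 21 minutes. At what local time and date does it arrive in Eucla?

6:31 AM on July 22

Convert departure to UTC: 12:55 AM − 6:30 = 6:25 PM UTC on Jul 21.
Add 3 hours and 21 minutes travel time → 9:46 PM UTC.
Eucla is UTC+8:45, so local arrival = 9:46 PM + 8:45 = 6:31 AM on Jul 22.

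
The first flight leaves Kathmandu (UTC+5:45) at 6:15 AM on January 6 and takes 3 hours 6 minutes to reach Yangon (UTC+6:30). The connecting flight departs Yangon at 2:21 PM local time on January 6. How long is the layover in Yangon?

Convert departure to UTC: 6:15 AM − 5:45 = 12:30 AM UTC on Jan 6.
Add 3 hours and 6 minutes flight time → 3:36 AM UTC.
Yangon is UTC+6:30, so local arrival = 3:36 AM + 6:30 = 10:06 AM on Jan 6.
Layover = 2:21 PM − 10:06 AM = 4 hours 15 minutes.

4 hours 15 minutes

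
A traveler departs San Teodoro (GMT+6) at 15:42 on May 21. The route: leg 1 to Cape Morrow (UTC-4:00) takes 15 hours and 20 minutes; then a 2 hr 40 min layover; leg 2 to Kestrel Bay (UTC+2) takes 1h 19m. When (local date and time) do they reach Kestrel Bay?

07:01 on May 22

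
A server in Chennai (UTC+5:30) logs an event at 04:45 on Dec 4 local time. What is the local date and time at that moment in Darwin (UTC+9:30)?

08:45 on December 4

In UTC: 04:45 − 5:30 = 23:15 on Dec 3.
Darwin is UTC+9:30: 23:15 + 9:30 = 08:45 on Dec 4.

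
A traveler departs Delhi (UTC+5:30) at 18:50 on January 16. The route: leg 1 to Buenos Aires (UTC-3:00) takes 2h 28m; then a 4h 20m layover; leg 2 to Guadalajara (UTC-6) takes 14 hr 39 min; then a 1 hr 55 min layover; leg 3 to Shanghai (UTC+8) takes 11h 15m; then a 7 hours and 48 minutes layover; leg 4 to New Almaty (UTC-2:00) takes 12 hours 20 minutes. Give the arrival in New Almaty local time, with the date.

18:05 on January 18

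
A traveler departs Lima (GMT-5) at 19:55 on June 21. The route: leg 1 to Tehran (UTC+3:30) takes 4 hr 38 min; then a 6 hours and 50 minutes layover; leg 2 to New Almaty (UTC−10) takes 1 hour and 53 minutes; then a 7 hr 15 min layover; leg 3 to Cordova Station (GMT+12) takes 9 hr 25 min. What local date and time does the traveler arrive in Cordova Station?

18:56 on June 23

Convert departure to UTC: 19:55 + 5:00 = 00:55 UTC on Jun 22.
Add 4 hours and 38 minutes leg 1 → 05:33 UTC.
Add 6 hours 50 minutes layover in Tehran → 12:23 UTC.
Add 1 hour 53 minutes leg 2 → 14:16 UTC.
Add 7 hours and 15 minutes layover in New Almaty → 21:31 UTC.
Add 9 hours 25 minutes leg 3 → 06:56 UTC (Jun 23).
Cordova Station is UTC+12:00, so local arrival = 06:56 + 12:00 = 18:56 on Jun 23.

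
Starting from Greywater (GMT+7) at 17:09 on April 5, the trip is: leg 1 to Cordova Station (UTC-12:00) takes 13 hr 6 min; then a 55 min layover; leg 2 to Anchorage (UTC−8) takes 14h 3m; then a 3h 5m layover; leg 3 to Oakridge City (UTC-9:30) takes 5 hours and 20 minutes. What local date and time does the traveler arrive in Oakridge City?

13:08 on Apr 6

Convert departure to UTC: 17:09 − 7:00 = 10:09 UTC on Apr 5.
Add 13 hours and 6 minutes leg 1 → 23:15 UTC.
Add 55 minutes layover in Cordova Station → 00:10 UTC (Apr 6).
Add 14 hours 3 minutes leg 2 → 14:13 UTC.
Add 3 hours 5 minutes layover in Anchorage → 17:18 UTC.
Add 5 hours 20 minutes leg 3 → 22:38 UTC.
Oakridge City is UTC−9:30, so local arrival = 22:38 − 9:30 = 13:08 on Apr 6.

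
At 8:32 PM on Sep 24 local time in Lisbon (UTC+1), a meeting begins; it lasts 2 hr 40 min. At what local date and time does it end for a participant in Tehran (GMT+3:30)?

1:42 AM on Sep 25

Tehran is 2:30 ahead of Lisbon.
After 2 hours and 40 minutes it is 11:12 PM in Lisbon.
Shift by the zone difference: 11:12 PM + 2:30 = 1:42 AM on Sep 25 in Tehran.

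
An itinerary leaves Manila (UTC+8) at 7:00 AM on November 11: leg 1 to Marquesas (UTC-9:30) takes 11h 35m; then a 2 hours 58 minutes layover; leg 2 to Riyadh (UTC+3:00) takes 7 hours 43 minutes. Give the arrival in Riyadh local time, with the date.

Convert departure to UTC: 7:00 AM − 8:00 = 11:00 PM UTC on Nov 10.
Add 11 hours and 35 minutes leg 1 → 10:35 AM UTC (Nov 11).
Add 2 hours 58 minutes layover in Marquesas → 1:33 PM UTC.
Add 7 hours 43 minutes leg 2 → 9:16 PM UTC.
Riyadh is UTC+3:00, so local arrival = 9:16 PM + 3:00 = 12:16 AM on Nov 12.

12:16 AM on November 12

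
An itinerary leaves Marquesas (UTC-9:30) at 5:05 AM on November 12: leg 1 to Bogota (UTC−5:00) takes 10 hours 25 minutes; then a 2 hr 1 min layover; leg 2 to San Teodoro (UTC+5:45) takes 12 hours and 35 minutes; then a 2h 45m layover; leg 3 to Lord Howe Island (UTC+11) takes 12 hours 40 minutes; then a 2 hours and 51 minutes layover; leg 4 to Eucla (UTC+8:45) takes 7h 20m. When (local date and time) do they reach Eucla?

1:57 AM on November 15

Convert departure to UTC: 5:05 AM + 9:30 = 2:35 PM UTC on Nov 12.
Add 10 hours 25 minutes leg 1 → 1:00 AM UTC (Nov 13).
Add 2 hours 1 minute layover in Bogota → 3:01 AM UTC.
Add 12 hours and 35 minutes leg 2 → 3:36 PM UTC.
Add 2 hours and 45 minutes layover in San Teodoro → 6:21 PM UTC.
Add 12 hours and 40 minutes leg 3 → 7:01 AM UTC (Nov 14).
Add 2 hours and 51 minutes layover in Lord Howe Island → 9:52 AM UTC.
Add 7 hours 20 minutes leg 4 → 5:12 PM UTC.
Eucla is UTC+8:45, so local arrival = 5:12 PM + 8:45 = 1:57 AM on Nov 15.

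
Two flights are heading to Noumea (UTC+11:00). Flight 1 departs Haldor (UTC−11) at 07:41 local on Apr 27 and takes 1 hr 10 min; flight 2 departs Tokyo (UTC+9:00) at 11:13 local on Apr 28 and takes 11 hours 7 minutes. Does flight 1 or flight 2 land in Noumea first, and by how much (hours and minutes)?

the first, by 17 hours 29 minutes

Flight 1 in UTC: 07:41 + 11:00 = 18:41 on Apr 27.
+1 hour and 10 minutes → arrive 19:51 UTC on Apr 27.
Flight 2 in UTC: 11:13 − 9:00 = 02:13 on Apr 28.
+11 hours and 7 minutes → arrive 13:20 UTC on Apr 28.
Flight 1 lands earlier by 17 hours 29 minutes.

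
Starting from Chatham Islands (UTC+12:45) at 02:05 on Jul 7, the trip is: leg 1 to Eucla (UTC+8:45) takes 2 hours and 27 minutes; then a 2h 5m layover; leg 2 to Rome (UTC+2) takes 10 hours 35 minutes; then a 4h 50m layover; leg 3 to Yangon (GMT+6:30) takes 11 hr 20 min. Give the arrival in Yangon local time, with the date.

Convert departure to UTC: 02:05 − 12:45 = 13:20 UTC on Jul 6.
Add 2 hours and 27 minutes leg 1 → 15:47 UTC.
Add 2 hours 5 minutes layover in Eucla → 17:52 UTC.
Add 10 hours and 35 minutes leg 2 → 04:27 UTC (Jul 7).
Add 4 hours and 50 minutes layover in Rome → 09:17 UTC.
Add 11 hours and 20 minutes leg 3 → 20:37 UTC.
Yangon is UTC+6:30, so local arrival = 20:37 + 6:30 = 03:07 on Jul 8.

03:07 on July 8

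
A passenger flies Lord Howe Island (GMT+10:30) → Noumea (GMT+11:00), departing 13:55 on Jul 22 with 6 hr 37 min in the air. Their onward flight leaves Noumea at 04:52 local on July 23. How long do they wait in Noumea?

7 hours 50 minutes

Convert departure to UTC: 13:55 − 10:30 = 03:25 UTC on Jul 22.
Add 6 hours 37 minutes flight time → 10:02 UTC.
Noumea is UTC+11:00, so local arrival = 10:02 + 11:00 = 21:02 on Jul 22.
Layover = 04:52 − 21:02 (+1 day) = 7 hours 50 minutes.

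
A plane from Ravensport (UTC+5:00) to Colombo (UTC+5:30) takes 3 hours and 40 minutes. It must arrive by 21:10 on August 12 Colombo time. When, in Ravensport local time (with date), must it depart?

Target arrival in UTC: 21:10 − 5:30 = 15:40 on Aug 12.
Subtract 3 hours 40 minutes → departure 12:00 UTC on Aug 12.
Ravensport is UTC+5:00: 12:00 + 5:00 = 17:00 on Aug 12.

17:00 on August 12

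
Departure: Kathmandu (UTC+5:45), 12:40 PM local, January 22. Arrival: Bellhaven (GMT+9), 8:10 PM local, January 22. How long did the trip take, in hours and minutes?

4 hours 15 minutes

Bellhaven is 3:15 ahead of Kathmandu.
Clock-face elapsed time (ignoring zones) is 7 hours 30 minutes.
Actual elapsed = 7 hours 30 minutes − 3:15 = 4 hours 15 minutes.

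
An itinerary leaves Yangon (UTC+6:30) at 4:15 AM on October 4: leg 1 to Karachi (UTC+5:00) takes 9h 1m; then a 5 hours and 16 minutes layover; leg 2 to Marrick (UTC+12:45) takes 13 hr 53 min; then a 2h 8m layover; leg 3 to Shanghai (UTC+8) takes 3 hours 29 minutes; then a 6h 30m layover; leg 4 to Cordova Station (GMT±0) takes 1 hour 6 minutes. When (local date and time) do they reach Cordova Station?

3:08 PM on October 5

Convert departure to UTC: 4:15 AM − 6:30 = 9:45 PM UTC on Oct 3.
Add 9 hours and 1 minute leg 1 → 6:46 AM UTC (Oct 4).
Add 5 hours and 16 minutes layover in Karachi → 12:02 PM UTC.
Add 13 hours 53 minutes leg 2 → 1:55 AM UTC (Oct 5).
Add 2 hours and 8 minutes layover in Marrick → 4:03 AM UTC.
Add 3 hours and 29 minutes leg 3 → 7:32 AM UTC.
Add 6 hours and 30 minutes layover in Shanghai → 2:02 PM UTC.
Add 1 hour and 6 minutes leg 4 → 3:08 PM UTC.
Cordova Station is UTC+0, so local arrival is the same: 3:08 PM on Oct 5.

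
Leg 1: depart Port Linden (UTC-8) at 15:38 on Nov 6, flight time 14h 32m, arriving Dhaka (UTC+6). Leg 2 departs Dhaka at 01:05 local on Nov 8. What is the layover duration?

Convert departure to UTC: 15:38 + 8:00 = 23:38 UTC on Nov 6.
Add 14 hours and 32 minutes flight time → 14:10 UTC (Nov 7).
Dhaka is UTC+6:00, so local arrival = 14:10 + 6:00 = 20:10 on Nov 7.
Layover = 01:05 − 20:10 (+1 day) = 4 hours 55 minutes.

4 hours 55 minutes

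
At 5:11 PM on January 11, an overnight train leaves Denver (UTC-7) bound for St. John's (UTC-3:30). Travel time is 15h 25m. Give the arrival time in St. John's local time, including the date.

Convert departure to UTC: 5:11 PM + 7:00 = 12:11 AM UTC on Jan 12.
Add 15 hours and 25 minutes travel time → 3:36 PM UTC.
St. John's is UTC−3:30, so local arrival = 3:36 PM − 3:30 = 12:06 PM on Jan 12.

12:06 PM on January 12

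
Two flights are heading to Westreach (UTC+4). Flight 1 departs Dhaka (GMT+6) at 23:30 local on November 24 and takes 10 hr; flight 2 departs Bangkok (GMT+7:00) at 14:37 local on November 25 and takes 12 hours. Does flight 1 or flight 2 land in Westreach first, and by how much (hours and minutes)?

Flight 1 in UTC: 23:30 − 6:00 = 17:30 on Nov 24.
+10 hours → arrive 03:30 UTC on Nov 25.
Flight 2 in UTC: 14:37 − 7:00 = 07:37 on Nov 25.
+12 hours → arrive 19:37 UTC on Nov 25.
Flight 1 lands earlier by 16 hours 7 minutes.

the first, by 16 hours 7 minutes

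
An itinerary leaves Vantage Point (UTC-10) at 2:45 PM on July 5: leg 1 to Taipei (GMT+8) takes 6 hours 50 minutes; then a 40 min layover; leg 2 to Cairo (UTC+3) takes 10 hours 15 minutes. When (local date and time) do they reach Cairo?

Convert departure to UTC: 2:45 PM + 10:00 = 12:45 AM UTC on Jul 6.
Add 6 hours and 50 minutes leg 1 → 7:35 AM UTC.
Add 40 minutes layover in Taipei → 8:15 AM UTC.
Add 10 hours and 15 minutes leg 2 → 6:30 PM UTC.
Cairo is UTC+3:00, so local arrival = 6:30 PM + 3:00 = 9:30 PM on Jul 6.

9:30 PM on Jul 6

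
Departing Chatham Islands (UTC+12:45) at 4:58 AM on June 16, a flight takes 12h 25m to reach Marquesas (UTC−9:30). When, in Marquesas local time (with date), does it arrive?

7:08 PM on June 15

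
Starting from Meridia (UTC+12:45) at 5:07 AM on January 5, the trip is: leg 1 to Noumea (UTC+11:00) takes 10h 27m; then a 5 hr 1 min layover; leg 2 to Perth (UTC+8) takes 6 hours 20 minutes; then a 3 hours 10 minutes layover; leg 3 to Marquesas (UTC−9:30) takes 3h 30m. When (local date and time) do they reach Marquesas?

Convert departure to UTC: 5:07 AM − 12:45 = 4:22 PM UTC on Jan 4.
Add 10 hours and 27 minutes leg 1 → 2:49 AM UTC (Jan 5).
Add 5 hours and 1 minute layover in Noumea → 7:50 AM UTC.
Add 6 hours and 20 minutes leg 2 → 2:10 PM UTC.
Add 3 hours 10 minutes layover in Perth → 5:20 PM UTC.
Add 3 hours 30 minutes leg 3 → 8:50 PM UTC.
Marquesas is UTC−9:30, so local arrival = 8:50 PM − 9:30 = 11:20 AM on Jan 5.

11:20 AM on January 5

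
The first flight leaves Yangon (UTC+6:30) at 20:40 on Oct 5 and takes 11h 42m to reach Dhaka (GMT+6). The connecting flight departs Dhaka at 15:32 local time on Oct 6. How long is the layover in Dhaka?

7 hours 40 minutes

Convert departure to UTC: 20:40 − 6:30 = 14:10 UTC on Oct 5.
Add 11 hours and 42 minutes flight time → 01:52 UTC (Oct 6).
Dhaka is UTC+6:00, so local arrival = 01:52 + 6:00 = 07:52 on Oct 6.
Layover = 15:32 − 07:52 = 7 hours 40 minutes.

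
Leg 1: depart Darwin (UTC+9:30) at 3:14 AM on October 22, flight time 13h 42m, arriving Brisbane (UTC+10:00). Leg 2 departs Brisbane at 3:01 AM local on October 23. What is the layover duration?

Convert departure to UTC: 3:14 AM − 9:30 = 5:44 PM UTC on Oct 21.
Add 13 hours 42 minutes flight time → 7:26 AM UTC (Oct 22).
Brisbane is UTC+10:00, so local arrival = 7:26 AM + 10:00 = 5:26 PM on Oct 22.
Layover = 3:01 AM − 5:26 PM (+1 day) = 9 hours 35 minutes.

9 hours 35 minutes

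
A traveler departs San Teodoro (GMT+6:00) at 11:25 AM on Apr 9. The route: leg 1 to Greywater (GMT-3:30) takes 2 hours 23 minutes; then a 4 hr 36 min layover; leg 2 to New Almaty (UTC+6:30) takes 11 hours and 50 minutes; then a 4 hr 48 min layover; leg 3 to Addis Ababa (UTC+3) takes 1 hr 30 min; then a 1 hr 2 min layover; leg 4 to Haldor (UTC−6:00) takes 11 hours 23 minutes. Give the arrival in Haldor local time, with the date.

Convert departure to UTC: 11:25 AM − 6:00 = 5:25 AM UTC on Apr 9.
Add 2 hours and 23 minutes leg 1 → 7:48 AM UTC.
Add 4 hours and 36 minutes layover in Greywater → 12:24 PM UTC.
Add 11 hours and 50 minutes leg 2 → 12:14 AM UTC (Apr 10).
Add 4 hours and 48 minutes layover in New Almaty → 5:02 AM UTC.
Add 1 hour and 30 minutes leg 3 → 6:32 AM UTC.
Add 1 hour 2 minutes layover in Addis Ababa → 7:34 AM UTC.
Add 11 hours 23 minutes leg 4 → 6:57 PM UTC.
Haldor is UTC−6:00, so local arrival = 6:57 PM − 6:00 = 12:57 PM on Apr 10.

12:57 PM on Apr 10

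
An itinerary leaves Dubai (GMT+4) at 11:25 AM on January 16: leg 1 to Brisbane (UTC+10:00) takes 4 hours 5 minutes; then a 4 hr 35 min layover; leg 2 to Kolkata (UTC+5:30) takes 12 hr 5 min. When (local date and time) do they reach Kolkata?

9:40 AM on Jan 17

Convert departure to UTC: 11:25 AM − 4:00 = 7:25 AM UTC on Jan 16.
Add 4 hours 5 minutes leg 1 → 11:30 AM UTC.
Add 4 hours and 35 minutes layover in Brisbane → 4:05 PM UTC.
Add 12 hours 5 minutes leg 2 → 4:10 AM UTC (Jan 17).
Kolkata is UTC+5:30, so local arrival = 4:10 AM + 5:30 = 9:40 AM on Jan 17.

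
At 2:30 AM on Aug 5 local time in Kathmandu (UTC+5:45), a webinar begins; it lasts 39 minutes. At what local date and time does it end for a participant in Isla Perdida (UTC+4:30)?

Isla Perdida is 1:15 behind Kathmandu.
After 39 minutes it is 3:09 AM in Kathmandu.
Shift by the zone difference: 3:09 AM − 1:15 = 1:54 AM on Aug 5 in Isla Perdida.

1:54 AM on August 5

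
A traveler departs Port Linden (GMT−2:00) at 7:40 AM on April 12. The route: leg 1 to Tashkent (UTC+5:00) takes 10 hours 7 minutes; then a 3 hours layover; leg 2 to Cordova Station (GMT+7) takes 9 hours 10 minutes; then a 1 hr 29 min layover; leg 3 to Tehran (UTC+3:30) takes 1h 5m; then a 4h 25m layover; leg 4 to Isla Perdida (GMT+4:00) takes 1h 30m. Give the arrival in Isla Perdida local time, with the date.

8:26 PM on April 13

Convert departure to UTC: 7:40 AM + 2:00 = 9:40 AM UTC on Apr 12.
Add 10 hours 7 minutes leg 1 → 7:47 PM UTC.
Add 3 hours layover in Tashkent → 10:47 PM UTC.
Add 9 hours 10 minutes leg 2 → 7:57 AM UTC (Apr 13).
Add 1 hour and 29 minutes layover in Cordova Station → 9:26 AM UTC.
Add 1 hour 5 minutes leg 3 → 10:31 AM UTC.
Add 4 hours and 25 minutes layover in Tehran → 2:56 PM UTC.
Add 1 hour 30 minutes leg 4 → 4:26 PM UTC.
Isla Perdida is UTC+4:00, so local arrival = 4:26 PM + 4:00 = 8:26 PM on Apr 13.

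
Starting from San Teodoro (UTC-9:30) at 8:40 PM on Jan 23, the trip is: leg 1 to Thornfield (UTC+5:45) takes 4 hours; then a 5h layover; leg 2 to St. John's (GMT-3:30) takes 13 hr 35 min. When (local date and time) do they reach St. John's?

1:15 AM on Jan 25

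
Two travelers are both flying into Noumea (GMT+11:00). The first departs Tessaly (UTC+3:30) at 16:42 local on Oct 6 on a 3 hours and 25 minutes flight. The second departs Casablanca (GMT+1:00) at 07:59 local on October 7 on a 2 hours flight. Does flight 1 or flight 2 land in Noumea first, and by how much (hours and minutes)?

the first, by 16 hours 22 minutes

Flight 1 in UTC: 16:42 − 3:30 = 13:12 on Oct 6.
+3 hours 25 minutes → arrive 16:37 UTC on Oct 6.
Flight 2 in UTC: 07:59 − 1:00 = 06:59 on Oct 7.
+2 hours → arrive 08:59 UTC on Oct 7.
Flight 1 lands earlier by 16 hours 22 minutes.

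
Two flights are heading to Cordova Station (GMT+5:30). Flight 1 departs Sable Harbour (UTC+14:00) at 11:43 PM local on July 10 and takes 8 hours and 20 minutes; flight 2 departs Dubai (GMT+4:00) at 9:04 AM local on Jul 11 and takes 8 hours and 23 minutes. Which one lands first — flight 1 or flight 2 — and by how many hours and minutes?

the first, by 19 hours 24 minutes

Flight 1 in UTC: 11:43 PM − 14:00 = 9:43 AM on Jul 10.
+8 hours and 20 minutes → arrive 6:03 PM UTC on Jul 10.
Flight 2 in UTC: 9:04 AM − 4:00 = 5:04 AM on Jul 11.
+8 hours 23 minutes → arrive 1:27 PM UTC on Jul 11.
Flight 1 lands earlier by 19 hours 24 minutes.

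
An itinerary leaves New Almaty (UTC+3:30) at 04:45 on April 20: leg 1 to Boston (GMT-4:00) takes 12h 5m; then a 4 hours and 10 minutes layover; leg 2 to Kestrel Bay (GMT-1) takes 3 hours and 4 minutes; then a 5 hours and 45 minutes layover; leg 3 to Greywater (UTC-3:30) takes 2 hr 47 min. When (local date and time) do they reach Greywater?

01:36 on April 21

Convert departure to UTC: 04:45 − 3:30 = 01:15 UTC on Apr 20.
Add 12 hours 5 minutes leg 1 → 13:20 UTC.
Add 4 hours and 10 minutes layover in Boston → 17:30 UTC.
Add 3 hours and 4 minutes leg 2 → 20:34 UTC.
Add 5 hours 45 minutes layover in Kestrel Bay → 02:19 UTC (Apr 21).
Add 2 hours and 47 minutes leg 3 → 05:06 UTC.
Greywater is UTC−3:30, so local arrival = 05:06 − 3:30 = 01:36 on Apr 21.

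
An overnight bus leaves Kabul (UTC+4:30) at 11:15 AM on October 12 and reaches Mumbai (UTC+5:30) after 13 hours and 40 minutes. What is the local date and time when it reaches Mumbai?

1:55 AM on October 13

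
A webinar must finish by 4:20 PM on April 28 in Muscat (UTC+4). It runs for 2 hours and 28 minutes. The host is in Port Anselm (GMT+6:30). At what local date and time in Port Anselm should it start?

4:22 PM on Apr 28

Target end time in UTC: 4:20 PM − 4:00 = 12:20 PM on Apr 28.
Subtract 2 hours and 28 minutes → start 9:52 AM UTC on Apr 28.
Port Anselm is UTC+6:30: 9:52 AM + 6:30 = 4:22 PM on Apr 28.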